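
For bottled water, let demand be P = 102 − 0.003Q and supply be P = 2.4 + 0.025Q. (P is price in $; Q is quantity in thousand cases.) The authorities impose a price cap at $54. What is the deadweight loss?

Competitive equilibrium: 102 − 0.003Q = 2.4 + 0.025Q → Q* = 3557.1429, P* = 91.3286.
At the ceiling P = 54, quantity supplied = (54 − 2.4)/0.025 = 2064.
Willingness to pay at Q' = 2064: 102 − 0.003·2064 = 95.808.
ΔQ = 3557.1429 − 2064 = 1493.1429; wedge = 95.808 − 54 = 41.808.
Deadweight loss = ½ × 1493.1429 × 41.808 = $31212.66 thousand.

$31212.66 thousand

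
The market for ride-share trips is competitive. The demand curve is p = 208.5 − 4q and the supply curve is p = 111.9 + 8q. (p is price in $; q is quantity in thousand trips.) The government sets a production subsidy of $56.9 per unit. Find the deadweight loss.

$134.90 thousand

Competitive equilibrium: 208.5 − 4q = 111.9 + 8q → q* = 8.05, p* = 176.3.
The subsidy lowers effective supply by 56.9: p = 55 + 8q.
New quantity: 208.5 − 4q = 55 + 8q → q' = 12.7917.
Overproduction Δq = 12.7917 − 8.05 = 4.7417; wedge = subsidy = 56.9.
Deadweight loss = ½ × 4.7417 × 56.9 = $134.90 thousand.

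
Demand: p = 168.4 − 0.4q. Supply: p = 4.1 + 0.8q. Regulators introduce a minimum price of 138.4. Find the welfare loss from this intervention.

2300.20

Competitive equilibrium: 168.4 − 0.4q = 4.1 + 0.8q → q* = 136.91667, p* = 113.63333.
At the floor p = 138.4, quantity demanded = (168.4 − 138.4)/0.4 = 75.
Sellers' marginal cost at q' = 75: 4.1 + 0.8·75 = 64.1.
Δq = 136.91667 − 75 = 61.91667; wedge = 138.4 − 64.1 = 74.3.
Deadweight loss = ½ × 61.91667 × 74.3 = 2300.20.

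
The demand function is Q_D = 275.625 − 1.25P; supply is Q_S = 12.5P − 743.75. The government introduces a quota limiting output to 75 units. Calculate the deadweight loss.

In inverse form: demand P = 220.5 − 0.8Q, supply P = 59.5 + 0.08Q.
Competitive equilibrium: 220.5 − 0.8Q = 59.5 + 0.08Q → Q* = 182.9545, P* = 74.1364.
At Q = 75: demand price = 220.5 − 0.8·75 = 160.5; supply price = 59.5 + 0.08·75 = 65.5.
ΔQ = 182.9545 − 75 = 107.9545; wedge = 160.5 − 65.5 = 95.
DWL = ½ × 107.9545 × 95 = 5127.84.

5127.84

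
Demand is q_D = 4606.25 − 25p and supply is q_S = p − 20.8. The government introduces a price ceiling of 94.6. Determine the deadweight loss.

3613.72

In inverse form: demand p = 184.25 − 0.04q, supply p = 20.8 + q.
Competitive equilibrium: 184.25 − 0.04q = 20.8 + q → q* = 157.1635, p* = 177.9635.
At the ceiling p = 94.6, quantity supplied = (94.6 − 20.8)/1 = 73.8.
Willingness to pay at q' = 73.8: 184.25 − 0.04·73.8 = 181.298.
Δq = 157.1635 − 73.8 = 83.3635; wedge = 181.298 − 94.6 = 86.698.
Deadweight loss = ½ × 83.3635 × 86.698 = 3613.72.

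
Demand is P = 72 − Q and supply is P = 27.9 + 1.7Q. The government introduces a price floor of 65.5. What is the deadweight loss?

130.54

Competitive equilibrium: 72 − Q = 27.9 + 1.7Q → Q* = 16.3333, P* = 55.6667.
At the floor P = 65.5, quantity demanded = (72 − 65.5)/1 = 6.5.
Sellers' marginal cost at Q' = 6.5: 27.9 + 1.7·6.5 = 38.95.
ΔQ = 16.3333 − 6.5 = 9.8333; wedge = 65.5 − 38.95 = 26.55.
Welfare loss = ½ × 9.8333 × 26.55 = 130.54.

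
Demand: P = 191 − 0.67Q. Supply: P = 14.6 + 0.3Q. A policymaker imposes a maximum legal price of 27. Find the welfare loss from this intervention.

Competitive equilibrium: 191 − 0.67Q = 14.6 + 0.3Q → Q* = 181.8557, P* = 69.1567.
At the ceiling P = 27, quantity supplied = (27 − 14.6)/0.3 = 41.3333.
Willingness to pay at Q' = 41.3333: 191 − 0.67·41.3333 = 163.3067.
ΔQ = 181.8557 − 41.3333 = 140.5224; wedge = 163.3067 − 27 = 136.3067.
DWL = ½ × 140.5224 × 136.3067 = 9577.07.

9577.07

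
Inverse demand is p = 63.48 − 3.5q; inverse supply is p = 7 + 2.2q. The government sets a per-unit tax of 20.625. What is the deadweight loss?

37.31

Competitive equilibrium: 63.48 − 3.5q = 7 + 2.2q → q* = 9.9088, p* = 28.7993.
With the tax, the buyer price exceeds the seller price by 20.625: (63.48 − 3.5q) − (7 + 2.2q) = 20.625 → q' = 6.2904.
Δq = 9.9088 − 6.2904 = 3.6184; the wedge equals the tax, 20.625.
DWL = ½ × 3.6184 × 20.625 = 37.31.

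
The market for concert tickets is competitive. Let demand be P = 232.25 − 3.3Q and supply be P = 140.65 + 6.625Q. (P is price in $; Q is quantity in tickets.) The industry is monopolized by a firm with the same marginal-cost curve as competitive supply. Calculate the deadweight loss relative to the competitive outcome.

Competitive equilibrium: 232.25 − 3.3Q = 140.65 + 6.625Q → Q* = 9.2292, P* = 201.7936.
Marginal revenue: MR = 232.25 − 6.6Q. Set MR = MC: 232.25 − 6.6Q = 140.65 + 6.625Q → Q_m = 6.9263.
Price P_m = 232.25 − 3.3·6.9263 = 209.3932; MC(Q_m) = 140.65 + 6.625·6.9263 = 186.5367.
Competitive Q* = 9.2292, so ΔQ = 2.3029; wedge = 209.3932 − 186.5367 = 22.8565.
Welfare loss = ½ × 2.3029 × 22.8565 = $26.32.

$26.32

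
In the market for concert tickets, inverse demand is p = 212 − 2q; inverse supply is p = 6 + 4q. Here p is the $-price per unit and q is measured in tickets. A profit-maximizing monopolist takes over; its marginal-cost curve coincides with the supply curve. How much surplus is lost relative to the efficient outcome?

Competitive equilibrium: 212 − 2q = 6 + 4q → q* = 34.3333, p* = 143.3333.
Marginal revenue: MR = 212 − 4q. Set MR = MC: 212 − 4q = 6 + 4q → q_m = 25.75.
Price p_m = 212 − 2·25.75 = 160.5; MC(q_m) = 6 + 4·25.75 = 109.
Competitive q* = 34.3333, so Δq = 8.5833; wedge = 160.5 − 109 = 51.5.
DWL = ½ × 8.5833 × 51.5 = $221.02.

$221.02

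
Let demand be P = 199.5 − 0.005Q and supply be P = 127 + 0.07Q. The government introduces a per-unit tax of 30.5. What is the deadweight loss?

6201.67

Competitive equilibrium: 199.5 − 0.005Q = 127 + 0.07Q → Q* = 966.6667, P* = 194.6667.
With the tax, the buyer price exceeds the seller price by 30.5: (199.5 − 0.005Q) − (127 + 0.07Q) = 30.5 → Q' = 560.
ΔQ = 966.6667 − 560 = 406.6667; the wedge equals the tax, 30.5.
The triangle = ½ × 406.6667 × 30.5 = 6201.67.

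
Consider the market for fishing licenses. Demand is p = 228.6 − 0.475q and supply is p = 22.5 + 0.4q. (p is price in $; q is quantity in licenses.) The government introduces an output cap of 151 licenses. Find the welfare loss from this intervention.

Competitive equilibrium: 228.6 − 0.475q = 22.5 + 0.4q → q* = 235.5429, p* = 116.7171.
At q = 151: demand price = 228.6 − 0.475·151 = 156.875; supply price = 22.5 + 0.4·151 = 82.9.
Δq = 235.5429 − 151 = 84.5429; wedge = 156.875 − 82.9 = 73.975.
DWL = ½ × 84.5429 × 73.975 = $3127.03.

$3127.03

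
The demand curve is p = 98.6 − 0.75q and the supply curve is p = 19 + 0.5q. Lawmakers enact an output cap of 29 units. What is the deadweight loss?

Competitive equilibrium: 98.6 − 0.75q = 19 + 0.5q → q* = 63.68, p* = 50.84.
At q = 29: demand price = 98.6 − 0.75·29 = 76.85; supply price = 19 + 0.5·29 = 33.5.
Δq = 63.68 − 29 = 34.68; wedge = 76.85 − 33.5 = 43.35.
DWL = ½ × 34.68 × 43.35 = 751.689.

751.689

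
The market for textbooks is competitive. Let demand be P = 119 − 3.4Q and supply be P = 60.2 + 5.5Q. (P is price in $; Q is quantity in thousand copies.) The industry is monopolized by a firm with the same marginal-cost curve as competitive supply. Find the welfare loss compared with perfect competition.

$14.84 thousand

Competitive equilibrium: 119 − 3.4Q = 60.2 + 5.5Q → Q* = 6.6067, P* = 96.5371.
Marginal revenue: MR = 119 − 6.8Q. Set MR = MC: 119 − 6.8Q = 60.2 + 5.5Q → Q_m = 4.7805.
Price P_m = 119 − 3.4·4.7805 = 102.7463; MC(Q_m) = 60.2 + 5.5·4.7805 = 86.4928.
Competitive Q* = 6.6067, so ΔQ = 1.8262; wedge = 102.7463 − 86.4928 = 16.2535.
Welfare loss = ½ × 1.8262 × 16.2535 = $14.84 thousand.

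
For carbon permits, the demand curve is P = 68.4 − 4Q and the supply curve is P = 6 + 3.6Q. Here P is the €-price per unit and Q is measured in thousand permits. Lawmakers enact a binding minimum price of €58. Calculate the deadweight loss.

€119.62 thousand

Competitive equilibrium: 68.4 − 4Q = 6 + 3.6Q → Q* = 8.2105, P* = 35.5579.
At the floor P = 58, quantity demanded = (68.4 − 58)/4 = 2.6.
Sellers' marginal cost at Q' = 2.6: 6 + 3.6·2.6 = 15.36.
ΔQ = 8.2105 − 2.6 = 5.6105; wedge = 58 − 15.36 = 42.64.
DWL = ½ × 5.6105 × 42.64 = €119.62 thousand.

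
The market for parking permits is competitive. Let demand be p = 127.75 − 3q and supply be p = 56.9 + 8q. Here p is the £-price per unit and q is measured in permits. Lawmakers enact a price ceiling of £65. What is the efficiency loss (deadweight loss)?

Competitive equilibrium: 127.75 − 3q = 56.9 + 8q → q* = 6.4409, p* = 108.4273.
At the ceiling p = 65, quantity supplied = (65 − 56.9)/8 = 1.0125.
Willingness to pay at q' = 1.0125: 127.75 − 3·1.0125 = 124.7125.
Δq = 6.4409 − 1.0125 = 5.4284; wedge = 124.7125 − 65 = 59.7125.
DWL = ½ × 5.4284 × 59.7125 = £162.07.

£162.07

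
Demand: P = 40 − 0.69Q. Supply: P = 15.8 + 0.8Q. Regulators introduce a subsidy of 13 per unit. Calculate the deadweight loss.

Competitive equilibrium: 40 − 0.69Q = 15.8 + 0.8Q → Q* = 16.2416, P* = 28.7933.
The subsidy lowers effective supply by 13: P = 2.8 + 0.8Q.
New quantity: 40 − 0.69Q = 2.8 + 0.8Q → Q' = 24.9664.
Overproduction ΔQ = 24.9664 − 16.2416 = 8.7248; wedge = subsidy = 13.
DWL = ½ × 8.7248 × 13 = 56.71.

56.71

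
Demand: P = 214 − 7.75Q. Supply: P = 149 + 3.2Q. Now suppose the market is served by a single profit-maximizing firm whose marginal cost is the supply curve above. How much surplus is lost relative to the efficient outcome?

33.14

Competitive equilibrium: 214 − 7.75Q = 149 + 3.2Q → Q* = 5.9361, P* = 167.9954.
Marginal revenue: MR = 214 − 15.5Q. Set MR = MC: 214 − 15.5Q = 149 + 3.2Q → Q_m = 3.4759.
Price P_m = 214 − 7.75·3.4759 = 187.0618; MC(Q_m) = 149 + 3.2·3.4759 = 160.1229.
Competitive Q* = 5.9361, so ΔQ = 2.4602; wedge = 187.0618 − 160.1229 = 26.9389.
The triangle = ½ × 2.4602 × 26.9389 = 33.14.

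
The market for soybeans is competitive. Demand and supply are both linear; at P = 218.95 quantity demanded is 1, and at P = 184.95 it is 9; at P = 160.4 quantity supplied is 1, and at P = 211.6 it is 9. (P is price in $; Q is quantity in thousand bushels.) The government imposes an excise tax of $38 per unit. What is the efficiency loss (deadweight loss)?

Demand slope = (184.95 − 218.95)/(9 − 1) = −4.25, so P = 223.2 − 4.25Q.
Supply slope = (211.6 − 160.4)/(9 − 1) = 6.4, so P = 154 + 6.4Q.
Competitive equilibrium: 223.2 − 4.25Q = 154 + 6.4Q → Q* = 6.4977, P* = 195.585.
With the tax, the buyer price exceeds the seller price by 38: (223.2 − 4.25Q) − (154 + 6.4Q) = 38 → Q' = 2.9296.
ΔQ = 6.4977 − 2.9296 = 3.5681; the wedge equals the tax, 38.
Deadweight loss = ½ × 3.5681 × 38 = $67.79 thousand.

$67.79 thousand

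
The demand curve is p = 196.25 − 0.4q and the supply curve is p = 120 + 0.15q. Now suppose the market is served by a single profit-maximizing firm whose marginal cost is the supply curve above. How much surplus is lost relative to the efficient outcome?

937.04

Competitive equilibrium: 196.25 − 0.4q = 120 + 0.15q → q* = 138.6364, p* = 140.7955.
Marginal revenue: MR = 196.25 − 0.8q. Set MR = MC: 196.25 − 0.8q = 120 + 0.15q → q_m = 80.2632.
Price p_m = 196.25 − 0.4·80.2632 = 164.1447; MC(q_m) = 120 + 0.15·80.2632 = 132.0395.
Competitive q* = 138.6364, so Δq = 58.3732; wedge = 164.1447 − 132.0395 = 32.1052.
DWL = ½ × 58.3732 × 32.1052 = 937.04.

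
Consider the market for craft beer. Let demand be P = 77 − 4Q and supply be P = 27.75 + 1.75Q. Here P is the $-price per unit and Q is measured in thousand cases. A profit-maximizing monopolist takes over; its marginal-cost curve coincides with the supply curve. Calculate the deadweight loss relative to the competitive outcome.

$35.50 thousand

Competitive equilibrium: 77 − 4Q = 27.75 + 1.75Q → Q* = 8.5652, P* = 42.7391.
Marginal revenue: MR = 77 − 8Q. Set MR = MC: 77 − 8Q = 27.75 + 1.75Q → Q_m = 5.0513.
Price P_m = 77 − 4·5.0513 = 56.7948; MC(Q_m) = 27.75 + 1.75·5.0513 = 36.5898.
Competitive Q* = 8.5652, so ΔQ = 3.5139; wedge = 56.7948 − 36.5898 = 20.205.
The triangle = ½ × 3.5139 × 20.205 = $35.50 thousand.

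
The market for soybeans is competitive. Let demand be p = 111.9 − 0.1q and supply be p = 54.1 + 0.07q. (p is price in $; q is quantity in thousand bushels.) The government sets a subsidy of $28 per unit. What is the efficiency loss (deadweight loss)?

Competitive equilibrium: 111.9 − 0.1q = 54.1 + 0.07q → q* = 340, p* = 77.9.
The subsidy lowers effective supply by 28: p = 26.1 + 0.07q.
New quantity: 111.9 − 0.1q = 26.1 + 0.07q → q' = 504.7059.
Overproduction Δq = 504.7059 − 340 = 164.7059; wedge = subsidy = 28.
Deadweight loss = ½ × 164.7059 × 28 = $2305.88 thousand.

$2305.88 thousand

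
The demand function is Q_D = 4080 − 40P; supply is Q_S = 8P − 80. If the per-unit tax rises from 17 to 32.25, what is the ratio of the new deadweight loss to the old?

In inverse form: demand P = 102 − 0.025Q, supply P = 10 + 0.125Q.
Competitive equilibrium: 102 − 0.025Q = 10 + 0.125Q → Q* = 613.3333, P* = 86.6667.
For a per-unit tax t: ΔQ = t/0.15, so DWL = ½·t·(t/0.15) = t²/0.3.
At t = 17: DWL = 963.333. At t = 32.25: DWL = 3466.875.
Ratio = (32.25/17)² = 3.599.

3.599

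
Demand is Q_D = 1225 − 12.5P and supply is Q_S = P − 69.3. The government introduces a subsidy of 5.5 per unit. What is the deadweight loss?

In inverse form: demand P = 98 − 0.08Q, supply P = 69.3 + Q.
Competitive equilibrium: 98 − 0.08Q = 69.3 + Q → Q* = 26.5741, P* = 95.8741.
The subsidy lowers effective supply by 5.5: P = 63.8 + Q.
New quantity: 98 − 0.08Q = 63.8 + Q → Q' = 31.6667.
Overproduction ΔQ = 31.6667 − 26.5741 = 5.0926; wedge = subsidy = 5.5.
Deadweight loss = ½ × 5.0926 × 5.5 = 14.

14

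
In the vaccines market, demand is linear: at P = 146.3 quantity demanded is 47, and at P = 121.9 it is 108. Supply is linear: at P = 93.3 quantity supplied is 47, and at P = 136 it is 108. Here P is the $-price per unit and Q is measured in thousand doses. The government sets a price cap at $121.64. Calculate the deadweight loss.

$32.58 thousand

Demand slope = (121.9 − 146.3)/(108 − 47) = −0.4, so P = 165.1 − 0.4Q.
Supply slope = (136 − 93.3)/(108 − 47) = 0.7, so P = 60.4 + 0.7Q.
Competitive equilibrium: 165.1 − 0.4Q = 60.4 + 0.7Q → Q* = 95.1818, P* = 127.0273.
At the ceiling P = 121.64, quantity supplied = (121.64 − 60.4)/0.7 = 87.4857.
Willingness to pay at Q' = 87.4857: 165.1 − 0.4·87.4857 = 130.1057.
ΔQ = 95.1818 − 87.4857 = 7.6961; wedge = 130.1057 − 121.64 = 8.4657.
Deadweight loss = ½ × 7.6961 × 8.4657 = $32.58 thousand.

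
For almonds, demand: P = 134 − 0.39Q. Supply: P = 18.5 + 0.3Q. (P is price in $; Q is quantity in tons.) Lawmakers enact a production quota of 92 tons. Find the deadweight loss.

$1960.93

Competitive equilibrium: 134 − 0.39Q = 18.5 + 0.3Q → Q* = 167.3913, P* = 68.7174.
At Q = 92: demand price = 134 − 0.39·92 = 98.12; supply price = 18.5 + 0.3·92 = 46.1.
ΔQ = 167.3913 − 92 = 75.3913; wedge = 98.12 − 46.1 = 52.02.
The triangle = ½ × 75.3913 × 52.02 = $1960.93.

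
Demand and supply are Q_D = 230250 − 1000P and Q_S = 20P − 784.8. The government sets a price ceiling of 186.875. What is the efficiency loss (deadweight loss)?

16019.24

In inverse form: demand P = 230.25 − 0.001Q, supply P = 39.24 + 0.05Q.
Competitive equilibrium: 230.25 − 0.001Q = 39.24 + 0.05Q → Q* = 3745.2941, P* = 226.5047.
At the ceiling P = 186.875, quantity supplied = (186.875 − 39.24)/0.05 = 2952.7.
Willingness to pay at Q' = 2952.7: 230.25 − 0.001·2952.7 = 227.2973.
ΔQ = 3745.2941 − 2952.7 = 792.5941; wedge = 227.2973 − 186.875 = 40.4223.
Welfare loss = ½ × 792.5941 × 40.4223 = 16019.24.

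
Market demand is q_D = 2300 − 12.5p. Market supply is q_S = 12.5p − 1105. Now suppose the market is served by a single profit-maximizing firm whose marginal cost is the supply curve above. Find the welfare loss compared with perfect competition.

3173.39

In inverse form: demand p = 184 − 0.08q, supply p = 88.4 + 0.08q.
Competitive equilibrium: 184 − 0.08q = 88.4 + 0.08q → q* = 597.5, p* = 136.2.
Marginal revenue: MR = 184 − 0.16q. Set MR = MC: 184 − 0.16q = 88.4 + 0.08q → q_m = 398.33333.
Price p_m = 184 − 0.08·398.33333 = 152.13333; MC(q_m) = 88.4 + 0.08·398.33333 = 120.26667.
Competitive q* = 597.5, so Δq = 199.16667; wedge = 152.13333 − 120.26667 = 31.86666.
Deadweight loss = ½ × 199.16667 × 31.86666 = 3173.39.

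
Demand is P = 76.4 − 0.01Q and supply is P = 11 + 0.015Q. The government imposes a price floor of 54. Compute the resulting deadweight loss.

1767.20

Competitive equilibrium: 76.4 − 0.01Q = 11 + 0.015Q → Q* = 2616, P* = 50.24.
At the floor P = 54, quantity demanded = (76.4 − 54)/0.01 = 2240.
Sellers' marginal cost at Q' = 2240: 11 + 0.015·2240 = 44.6.
ΔQ = 2616 − 2240 = 376; wedge = 54 − 44.6 = 9.4.
DWL = ½ × 376 × 9.4 = 1767.20.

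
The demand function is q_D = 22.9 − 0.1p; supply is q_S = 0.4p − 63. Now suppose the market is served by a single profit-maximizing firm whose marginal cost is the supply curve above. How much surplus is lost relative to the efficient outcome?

40.39

In inverse form: demand p = 229 − 10q, supply p = 157.5 + 2.5q.
Competitive equilibrium: 229 − 10q = 157.5 + 2.5q → q* = 5.72, p* = 171.8.
Marginal revenue: MR = 229 − 20q. Set MR = MC: 229 − 20q = 157.5 + 2.5q → q_m = 3.1778.
Price p_m = 229 − 10·3.1778 = 197.222; MC(q_m) = 157.5 + 2.5·3.1778 = 165.4445.
Competitive q* = 5.72, so Δq = 2.5422; wedge = 197.222 − 165.4445 = 31.7775.
Deadweight loss = ½ × 2.5422 × 31.7775 = 40.39.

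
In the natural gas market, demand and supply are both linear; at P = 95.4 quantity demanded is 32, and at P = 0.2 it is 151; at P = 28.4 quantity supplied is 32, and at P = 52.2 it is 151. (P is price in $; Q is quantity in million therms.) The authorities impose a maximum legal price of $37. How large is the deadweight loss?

Demand slope = (0.2 − 95.4)/(151 − 32) = −0.8, so P = 121 − 0.8Q.
Supply slope = (52.2 − 28.4)/(151 − 32) = 0.2, so P = 22 + 0.2Q.
Competitive equilibrium: 121 − 0.8Q = 22 + 0.2Q → Q* = 99, P* = 41.8.
At the ceiling P = 37, quantity supplied = (37 − 22)/0.2 = 75.
Willingness to pay at Q' = 75: 121 − 0.8·75 = 61.
ΔQ = 99 − 75 = 24; wedge = 61 − 37 = 24.
Welfare loss = ½ × 24 × 24 = $288 million.

$288 million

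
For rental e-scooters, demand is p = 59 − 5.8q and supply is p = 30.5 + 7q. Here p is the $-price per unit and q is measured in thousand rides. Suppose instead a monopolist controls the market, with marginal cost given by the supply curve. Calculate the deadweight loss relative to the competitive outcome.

$3.09 thousand

Competitive equilibrium: 59 − 5.8q = 30.5 + 7q → q* = 2.22656, p* = 46.08594.
Marginal revenue: MR = 59 − 11.6q. Set MR = MC: 59 − 11.6q = 30.5 + 7q → q_m = 1.53226.
Price p_m = 59 − 5.8·1.53226 = 50.11289; MC(q_m) = 30.5 + 7·1.53226 = 41.22582.
Competitive q* = 2.22656, so Δq = 0.6943; wedge = 50.11289 − 41.22582 = 8.88707.
Welfare loss = ½ × 0.6943 × 8.88707 = $3.09 thousand.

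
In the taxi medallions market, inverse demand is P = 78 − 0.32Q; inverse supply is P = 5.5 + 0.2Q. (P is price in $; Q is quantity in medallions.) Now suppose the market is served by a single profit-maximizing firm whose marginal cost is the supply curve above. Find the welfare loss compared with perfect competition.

Competitive equilibrium: 78 − 0.32Q = 5.5 + 0.2Q → Q* = 139.4231, P* = 33.3846.
Marginal revenue: MR = 78 − 0.64Q. Set MR = MC: 78 − 0.64Q = 5.5 + 0.2Q → Q_m = 86.3095.
Price P_m = 78 − 0.32·86.3095 = 50.381; MC(Q_m) = 5.5 + 0.2·86.3095 = 22.7619.
Competitive Q* = 139.4231, so ΔQ = 53.1136; wedge = 50.381 − 22.7619 = 27.6191.
The triangle = ½ × 53.1136 × 27.6191 = $733.47.

$733.47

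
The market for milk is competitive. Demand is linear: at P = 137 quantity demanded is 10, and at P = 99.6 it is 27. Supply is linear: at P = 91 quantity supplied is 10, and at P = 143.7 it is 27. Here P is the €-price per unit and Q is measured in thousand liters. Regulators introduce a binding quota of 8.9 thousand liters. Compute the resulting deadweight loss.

€253.43 thousand

Demand slope = (99.6 − 137)/(27 − 10) = −2.2, so P = 159 − 2.2Q.
Supply slope = (143.7 − 91)/(27 − 10) = 3.1, so P = 60 + 3.1Q.
Competitive equilibrium: 159 − 2.2Q = 60 + 3.1Q → Q* = 18.6792, P* = 117.9057.
At Q = 8.9: demand price = 159 − 2.2·8.9 = 139.42; supply price = 60 + 3.1·8.9 = 87.59.
ΔQ = 18.6792 − 8.9 = 9.7792; wedge = 139.42 − 87.59 = 51.83.
Welfare loss = ½ × 9.7792 × 51.83 = €253.43 thousand.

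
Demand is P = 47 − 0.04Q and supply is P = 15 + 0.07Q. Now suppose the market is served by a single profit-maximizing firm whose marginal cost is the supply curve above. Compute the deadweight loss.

Competitive equilibrium: 47 − 0.04Q = 15 + 0.07Q → Q* = 290.9091, P* = 35.3636.
Marginal revenue: MR = 47 − 0.08Q. Set MR = MC: 47 − 0.08Q = 15 + 0.07Q → Q_m = 213.3333.
Price P_m = 47 − 0.04·213.3333 = 38.4667; MC(Q_m) = 15 + 0.07·213.3333 = 29.9333.
Competitive Q* = 290.9091, so ΔQ = 77.5758; wedge = 38.4667 − 29.9333 = 8.5334.
DWL = ½ × 77.5758 × 8.5334 = 330.99.

330.99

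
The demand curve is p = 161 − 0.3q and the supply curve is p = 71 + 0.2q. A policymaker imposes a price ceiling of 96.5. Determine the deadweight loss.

689.06

Competitive equilibrium: 161 − 0.3q = 71 + 0.2q → q* = 180, p* = 107.
At the ceiling p = 96.5, quantity supplied = (96.5 − 71)/0.2 = 127.5.
Willingness to pay at q' = 127.5: 161 − 0.3·127.5 = 122.75.
Δq = 180 − 127.5 = 52.5; wedge = 122.75 − 96.5 = 26.25.
The triangle = ½ × 52.5 × 26.25 = 689.06.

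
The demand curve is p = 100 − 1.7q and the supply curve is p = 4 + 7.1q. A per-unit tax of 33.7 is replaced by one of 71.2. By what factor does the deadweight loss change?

Competitive equilibrium: 100 − 1.7q = 4 + 7.1q → q* = 10.9091, p* = 81.4545.
For a per-unit tax t: Δq = t/8.8, so DWL = ½·t·(t/8.8) = t²/17.6.
At t = 33.7: DWL = 64.528. At t = 71.2: DWL = 288.036.
Ratio = (71.2/33.7)² = 4.464.

4.464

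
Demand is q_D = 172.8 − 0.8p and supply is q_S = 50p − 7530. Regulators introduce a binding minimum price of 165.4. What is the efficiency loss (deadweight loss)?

77.06

In inverse form: demand p = 216 − 1.25q, supply p = 150.6 + 0.02q.
Competitive equilibrium: 216 − 1.25q = 150.6 + 0.02q → q* = 51.4961, p* = 151.6299.
At the floor p = 165.4, quantity demanded = (216 − 165.4)/1.25 = 40.48.
Sellers' marginal cost at q' = 40.48: 150.6 + 0.02·40.48 = 151.4096.
Δq = 51.4961 − 40.48 = 11.0161; wedge = 165.4 − 151.4096 = 13.9904.
The triangle = ½ × 11.0161 × 13.9904 = 77.06.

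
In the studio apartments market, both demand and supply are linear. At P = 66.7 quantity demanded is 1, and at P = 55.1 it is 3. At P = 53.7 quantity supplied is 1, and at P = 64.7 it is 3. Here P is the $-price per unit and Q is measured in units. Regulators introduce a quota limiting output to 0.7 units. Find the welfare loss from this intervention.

Demand slope = (55.1 − 66.7)/(3 − 1) = −5.8, so P = 72.5 − 5.8Q.
Supply slope = (64.7 − 53.7)/(3 − 1) = 5.5, so P = 48.2 + 5.5Q.
Competitive equilibrium: 72.5 − 5.8Q = 48.2 + 5.5Q → Q* = 2.1504, P* = 60.0274.
At Q = 0.7: demand price = 72.5 − 5.8·0.7 = 68.44; supply price = 48.2 + 5.5·0.7 = 52.05.
ΔQ = 2.1504 − 0.7 = 1.4504; wedge = 68.44 − 52.05 = 16.39.
The triangle = ½ × 1.4504 × 16.39 = $11.89.

$11.89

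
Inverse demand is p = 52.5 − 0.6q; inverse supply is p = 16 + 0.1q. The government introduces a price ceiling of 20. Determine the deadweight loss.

Competitive equilibrium: 52.5 − 0.6q = 16 + 0.1q → q* = 52.1429, p* = 21.2143.
At the ceiling p = 20, quantity supplied = (20 − 16)/0.1 = 40.
Willingness to pay at q' = 40: 52.5 − 0.6·40 = 28.5.
Δq = 52.1429 − 40 = 12.1429; wedge = 28.5 − 20 = 8.5.
DWL = ½ × 12.1429 × 8.5 = 51.61.

51.61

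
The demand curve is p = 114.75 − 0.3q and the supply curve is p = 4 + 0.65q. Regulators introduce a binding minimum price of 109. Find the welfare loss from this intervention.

4507.35

Competitive equilibrium: 114.75 − 0.3q = 4 + 0.65q → q* = 116.57895, p* = 79.77632.
At the floor p = 109, quantity demanded = (114.75 − 109)/0.3 = 19.16667.
Sellers' marginal cost at q' = 19.16667: 4 + 0.65·19.16667 = 16.45834.
Δq = 116.57895 − 19.16667 = 97.41228; wedge = 109 − 16.45834 = 92.54166.
Welfare loss = ½ × 97.41228 × 92.54166 = 4507.35.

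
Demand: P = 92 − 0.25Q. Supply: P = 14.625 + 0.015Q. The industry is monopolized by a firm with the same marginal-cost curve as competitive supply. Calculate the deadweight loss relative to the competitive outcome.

Competitive equilibrium: 92 − 0.25Q = 14.625 + 0.015Q → Q* = 291.9811, P* = 19.0047.
Marginal revenue: MR = 92 − 0.5Q. Set MR = MC: 92 − 0.5Q = 14.625 + 0.015Q → Q_m = 150.2427.
Price P_m = 92 − 0.25·150.2427 = 54.4393; MC(Q_m) = 14.625 + 0.015·150.2427 = 16.8786.
Competitive Q* = 291.9811, so ΔQ = 141.7384; wedge = 54.4393 − 16.8786 = 37.5607.
DWL = ½ × 141.7384 × 37.5607 = 2661.90.

2661.90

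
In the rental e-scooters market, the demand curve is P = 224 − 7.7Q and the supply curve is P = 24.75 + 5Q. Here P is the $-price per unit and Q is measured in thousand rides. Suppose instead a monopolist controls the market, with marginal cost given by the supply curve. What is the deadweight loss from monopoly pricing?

$222.68 thousand

Competitive equilibrium: 224 − 7.7Q = 24.75 + 5Q → Q* = 15.689, P* = 103.1949.
Marginal revenue: MR = 224 − 15.4Q. Set MR = MC: 224 − 15.4Q = 24.75 + 5Q → Q_m = 9.7672.
Price P_m = 224 − 7.7·9.7672 = 148.7926; MC(Q_m) = 24.75 + 5·9.7672 = 73.586.
Competitive Q* = 15.689, so ΔQ = 5.9218; wedge = 148.7926 − 73.586 = 75.2066.
Deadweight loss = ½ × 5.9218 × 75.2066 = $222.68 thousand.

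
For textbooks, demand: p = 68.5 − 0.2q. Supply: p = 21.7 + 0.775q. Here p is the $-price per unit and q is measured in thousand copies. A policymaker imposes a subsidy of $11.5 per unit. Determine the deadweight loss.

$67.82 thousand

Competitive equilibrium: 68.5 − 0.2q = 21.7 + 0.775q → q* = 48, p* = 58.9.
The subsidy lowers effective supply by 11.5: p = 10.2 + 0.775q.
New quantity: 68.5 − 0.2q = 10.2 + 0.775q → q' = 59.7949.
Overproduction Δq = 59.7949 − 48 = 11.7949; wedge = subsidy = 11.5.
Deadweight loss = ½ × 11.7949 × 11.5 = $67.82 thousand.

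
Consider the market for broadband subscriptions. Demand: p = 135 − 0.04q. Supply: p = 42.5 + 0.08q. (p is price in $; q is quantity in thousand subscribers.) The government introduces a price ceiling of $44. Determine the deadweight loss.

$33937.76 thousand

Competitive equilibrium: 135 − 0.04q = 42.5 + 0.08q → q* = 770.8333, p* = 104.1667.
At the ceiling p = 44, quantity supplied = (44 − 42.5)/0.08 = 18.75.
Willingness to pay at q' = 18.75: 135 − 0.04·18.75 = 134.25.
Δq = 770.8333 − 18.75 = 752.0833; wedge = 134.25 − 44 = 90.25.
Deadweight loss = ½ × 752.0833 × 90.25 = $33937.76 thousand.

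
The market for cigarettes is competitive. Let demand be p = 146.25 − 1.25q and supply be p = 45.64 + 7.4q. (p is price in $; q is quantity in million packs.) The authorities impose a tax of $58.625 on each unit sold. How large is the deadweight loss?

Competitive equilibrium: 146.25 − 1.25q = 45.64 + 7.4q → q* = 11.6312, p* = 131.711.
With the tax, the buyer price exceeds the seller price by 58.625: (146.25 − 1.25q) − (45.64 + 7.4q) = 58.625 → q' = 4.8538.
Δq = 11.6312 − 4.8538 = 6.7774; the wedge equals the tax, 58.625.
Welfare loss = ½ × 6.7774 × 58.625 = $198.66 million.

$198.66 million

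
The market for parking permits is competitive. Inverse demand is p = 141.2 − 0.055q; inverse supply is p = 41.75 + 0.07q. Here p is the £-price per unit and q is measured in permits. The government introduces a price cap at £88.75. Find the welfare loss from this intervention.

Competitive equilibrium: 141.2 − 0.055q = 41.75 + 0.07q → q* = 795.6, p* = 97.442.
At the ceiling p = 88.75, quantity supplied = (88.75 − 41.75)/0.07 = 671.4286.
Willingness to pay at q' = 671.4286: 141.2 − 0.055·671.4286 = 104.2714.
Δq = 795.6 − 671.4286 = 124.1714; wedge = 104.2714 − 88.75 = 15.5214.
Deadweight loss = ½ × 124.1714 × 15.5214 = £963.66.

£963.66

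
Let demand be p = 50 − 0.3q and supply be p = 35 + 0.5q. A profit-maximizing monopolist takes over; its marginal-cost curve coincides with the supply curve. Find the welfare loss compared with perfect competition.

10.46

Competitive equilibrium: 50 − 0.3q = 35 + 0.5q → q* = 18.75, p* = 44.375.
Marginal revenue: MR = 50 − 0.6q. Set MR = MC: 50 − 0.6q = 35 + 0.5q → q_m = 13.6364.
Price p_m = 50 − 0.3·13.6364 = 45.9091; MC(q_m) = 35 + 0.5·13.6364 = 41.8182.
Competitive q* = 18.75, so Δq = 5.1136; wedge = 45.9091 − 41.8182 = 4.0909.
DWL = ½ × 5.1136 × 4.0909 = 10.46.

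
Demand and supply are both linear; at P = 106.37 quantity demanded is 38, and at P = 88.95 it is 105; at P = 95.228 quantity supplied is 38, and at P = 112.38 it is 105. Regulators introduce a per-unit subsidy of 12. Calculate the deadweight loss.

Demand slope = (88.95 − 106.37)/(105 − 38) = −0.26, so P = 116.25 − 0.26Q.
Supply slope = (112.38 − 95.228)/(105 − 38) = 0.256, so P = 85.5 + 0.256Q.
Competitive equilibrium: 116.25 − 0.26Q = 85.5 + 0.256Q → Q* = 59.593, P* = 100.7558.
The subsidy lowers effective supply by 12: P = 73.5 + 0.256Q.
New quantity: 116.25 − 0.26Q = 73.5 + 0.256Q → Q' = 82.8488.
Overproduction ΔQ = 82.8488 − 59.593 = 23.2558; wedge = subsidy = 12.
DWL = ½ × 23.2558 × 12 = 139.53.

139.53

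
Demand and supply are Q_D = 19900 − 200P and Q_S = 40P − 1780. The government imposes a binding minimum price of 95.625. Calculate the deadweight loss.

16801.04

In inverse form: demand P = 99.5 − 0.005Q, supply P = 44.5 + 0.025Q.
Competitive equilibrium: 99.5 − 0.005Q = 44.5 + 0.025Q → Q* = 1833.3333, P* = 90.3333.
At the floor P = 95.625, quantity demanded = (99.5 − 95.625)/0.005 = 775.
Sellers' marginal cost at Q' = 775: 44.5 + 0.025·775 = 63.875.
ΔQ = 1833.3333 − 775 = 1058.3333; wedge = 95.625 − 63.875 = 31.75.
DWL = ½ × 1058.3333 × 31.75 = 16801.04.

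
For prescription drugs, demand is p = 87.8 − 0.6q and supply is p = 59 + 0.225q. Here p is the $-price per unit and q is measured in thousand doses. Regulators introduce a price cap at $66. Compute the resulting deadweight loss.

Competitive equilibrium: 87.8 − 0.6q = 59 + 0.225q → q* = 34.9091, p* = 66.8545.
At the ceiling p = 66, quantity supplied = (66 − 59)/0.225 = 31.1111.
Willingness to pay at q' = 31.1111: 87.8 − 0.6·31.1111 = 69.1333.
Δq = 34.9091 − 31.1111 = 3.798; wedge = 69.1333 − 66 = 3.1333.
Deadweight loss = ½ × 3.798 × 3.1333 = $5.95 thousand.

$5.95 thousand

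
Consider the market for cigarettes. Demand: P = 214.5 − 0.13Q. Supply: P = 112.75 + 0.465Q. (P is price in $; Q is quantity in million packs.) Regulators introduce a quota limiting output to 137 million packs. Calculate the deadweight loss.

$344.08 million

Competitive equilibrium: 214.5 − 0.13Q = 112.75 + 0.465Q → Q* = 171.0084, P* = 192.2689.
At Q = 137: demand price = 214.5 − 0.13·137 = 196.69; supply price = 112.75 + 0.465·137 = 176.455.
ΔQ = 171.0084 − 137 = 34.0084; wedge = 196.69 − 176.455 = 20.235.
Welfare loss = ½ × 34.0084 × 20.235 = $344.08 million.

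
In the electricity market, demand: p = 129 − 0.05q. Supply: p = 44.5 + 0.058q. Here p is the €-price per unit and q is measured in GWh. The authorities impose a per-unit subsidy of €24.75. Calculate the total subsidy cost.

€25036.46

Competitive equilibrium: 129 − 0.05q = 44.5 + 0.058q → q* = 782.4074, p* = 89.8796.
The subsidy lowers effective supply by 24.75: p = 19.75 + 0.058q.
New quantity: 129 − 0.05q = 19.75 + 0.058q → q' = 1011.5741.
Total subsidy cost = 24.75 × 1011.5741 = €25036.46.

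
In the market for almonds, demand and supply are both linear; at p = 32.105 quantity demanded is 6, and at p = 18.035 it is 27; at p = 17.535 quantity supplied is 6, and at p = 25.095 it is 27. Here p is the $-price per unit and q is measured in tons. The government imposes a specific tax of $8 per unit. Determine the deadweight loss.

Demand slope = (18.035 − 32.105)/(27 − 6) = −0.67, so p = 36.125 − 0.67q.
Supply slope = (25.095 − 17.535)/(27 − 6) = 0.36, so p = 15.375 + 0.36q.
Competitive equilibrium: 36.125 − 0.67q = 15.375 + 0.36q → q* = 20.1456, p* = 22.6274.
With the tax, the buyer price exceeds the seller price by 8: (36.125 − 0.67q) − (15.375 + 0.36q) = 8 → q' = 12.3786.
Δq = 20.1456 − 12.3786 = 7.767; the wedge equals the tax, 8.
Welfare loss = ½ × 7.767 × 8 = $31.07.

$31.07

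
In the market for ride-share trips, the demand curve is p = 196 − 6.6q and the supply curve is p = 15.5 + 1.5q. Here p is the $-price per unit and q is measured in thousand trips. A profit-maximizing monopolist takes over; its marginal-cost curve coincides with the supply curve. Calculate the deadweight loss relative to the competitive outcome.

$405.41 thousand

Competitive equilibrium: 196 − 6.6q = 15.5 + 1.5q → q* = 22.284, p* = 48.9259.
Marginal revenue: MR = 196 − 13.2q. Set MR = MC: 196 − 13.2q = 15.5 + 1.5q → q_m = 12.2789.
Price p_m = 196 − 6.6·12.2789 = 114.9593; MC(q_m) = 15.5 + 1.5·12.2789 = 33.9184.
Competitive q* = 22.284, so Δq = 10.0051; wedge = 114.9593 − 33.9184 = 81.0409.
Welfare loss = ½ × 10.0051 × 81.0409 = $405.41 thousand.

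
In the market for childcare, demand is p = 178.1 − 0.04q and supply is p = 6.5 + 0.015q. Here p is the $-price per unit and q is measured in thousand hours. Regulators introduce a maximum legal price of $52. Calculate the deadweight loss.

$206.56 thousand

Competitive equilibrium: 178.1 − 0.04q = 6.5 + 0.015q → q* = 3120, p* = 53.3.
At the ceiling p = 52, quantity supplied = (52 − 6.5)/0.015 = 3033.3333.
Willingness to pay at q' = 3033.3333: 178.1 − 0.04·3033.3333 = 56.7667.
Δq = 3120 − 3033.3333 = 86.6667; wedge = 56.7667 − 52 = 4.7667.
Welfare loss = ½ × 86.6667 × 4.7667 = $206.56 thousand.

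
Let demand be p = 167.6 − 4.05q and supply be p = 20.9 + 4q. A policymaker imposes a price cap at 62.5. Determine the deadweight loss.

Competitive equilibrium: 167.6 − 4.05q = 20.9 + 4q → q* = 18.2236, p* = 93.7944.
At the ceiling p = 62.5, quantity supplied = (62.5 − 20.9)/4 = 10.4.
Willingness to pay at q' = 10.4: 167.6 − 4.05·10.4 = 125.48.
Δq = 18.2236 − 10.4 = 7.8236; wedge = 125.48 − 62.5 = 62.98.
Welfare loss = ½ × 7.8236 × 62.98 = 246.37.

246.37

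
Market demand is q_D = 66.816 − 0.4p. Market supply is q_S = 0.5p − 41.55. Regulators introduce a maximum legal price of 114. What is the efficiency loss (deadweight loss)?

23.09

In inverse form: demand p = 167.04 − 2.5q, supply p = 83.1 + 2q.
Competitive equilibrium: 167.04 − 2.5q = 83.1 + 2q → q* = 18.6533, p* = 120.4067.
At the ceiling p = 114, quantity supplied = (114 − 83.1)/2 = 15.45.
Willingness to pay at q' = 15.45: 167.04 − 2.5·15.45 = 128.415.
Δq = 18.6533 − 15.45 = 3.2033; wedge = 128.415 − 114 = 14.415.
The triangle = ½ × 3.2033 × 14.415 = 23.09.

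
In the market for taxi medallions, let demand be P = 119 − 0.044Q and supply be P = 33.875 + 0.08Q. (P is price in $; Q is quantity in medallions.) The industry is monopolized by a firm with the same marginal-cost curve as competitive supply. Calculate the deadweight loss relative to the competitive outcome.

Competitive equilibrium: 119 − 0.044Q = 33.875 + 0.08Q → Q* = 686.4919, P* = 88.7944.
Marginal revenue: MR = 119 − 0.088Q. Set MR = MC: 119 − 0.088Q = 33.875 + 0.08Q → Q_m = 506.6964.
Price P_m = 119 − 0.044·506.6964 = 96.7054; MC(Q_m) = 33.875 + 0.08·506.6964 = 74.4107.
Competitive Q* = 686.4919, so ΔQ = 179.7955; wedge = 96.7054 − 74.4107 = 22.2947.
Welfare loss = ½ × 179.7955 × 22.2947 = $2004.24.

$2004.24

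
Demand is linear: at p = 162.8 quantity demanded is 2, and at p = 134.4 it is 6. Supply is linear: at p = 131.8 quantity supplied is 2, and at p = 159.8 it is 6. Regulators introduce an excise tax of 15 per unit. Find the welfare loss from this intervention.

Demand slope = (134.4 − 162.8)/(6 − 2) = −7.1, so p = 177 − 7.1q.
Supply slope = (159.8 − 131.8)/(6 − 2) = 7, so p = 117.8 + 7q.
Competitive equilibrium: 177 − 7.1q = 117.8 + 7q → q* = 4.1986, p* = 147.1901.
With the tax, the buyer price exceeds the seller price by 15: (177 − 7.1q) − (117.8 + 7q) = 15 → q' = 3.1348.
Δq = 4.1986 − 3.1348 = 1.0638; the wedge equals the tax, 15.
Welfare loss = ½ × 1.0638 × 15 = 7.98.

7.98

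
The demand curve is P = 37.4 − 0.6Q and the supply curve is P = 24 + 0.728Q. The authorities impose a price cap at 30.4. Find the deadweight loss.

1.12

Competitive equilibrium: 37.4 − 0.6Q = 24 + 0.728Q → Q* = 10.0904, P* = 31.3458.
At the ceiling P = 30.4, quantity supplied = (30.4 − 24)/0.728 = 8.7912.
Willingness to pay at Q' = 8.7912: 37.4 − 0.6·8.7912 = 32.1253.
ΔQ = 10.0904 − 8.7912 = 1.2992; wedge = 32.1253 − 30.4 = 1.7253.
Deadweight loss = ½ × 1.2992 × 1.7253 = 1.12.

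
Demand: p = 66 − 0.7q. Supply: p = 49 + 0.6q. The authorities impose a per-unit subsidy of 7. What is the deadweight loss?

18.85

Competitive equilibrium: 66 − 0.7q = 49 + 0.6q → q* = 13.0769, p* = 56.8462.
The subsidy lowers effective supply by 7: p = 42 + 0.6q.
New quantity: 66 − 0.7q = 42 + 0.6q → q' = 18.4615.
Overproduction Δq = 18.4615 − 13.0769 = 5.3846; wedge = subsidy = 7.
Deadweight loss = ½ × 5.3846 × 7 = 18.85.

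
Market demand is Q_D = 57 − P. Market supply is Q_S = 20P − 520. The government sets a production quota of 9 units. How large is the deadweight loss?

221.14

In inverse form: demand P = 57 − Q, supply P = 26 + 0.05Q.
Competitive equilibrium: 57 − Q = 26 + 0.05Q → Q* = 29.5238, P* = 27.4762.
At Q = 9: demand price = 57 − 1·9 = 48; supply price = 26 + 0.05·9 = 26.45.
ΔQ = 29.5238 − 9 = 20.5238; wedge = 48 − 26.45 = 21.55.
Deadweight loss = ½ × 20.5238 × 21.55 = 221.14.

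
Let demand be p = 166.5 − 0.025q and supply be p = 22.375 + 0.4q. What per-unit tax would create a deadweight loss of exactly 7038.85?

Competitive equilibrium: 166.5 − 0.025q = 22.375 + 0.4q → q* = 339.1176, p* = 158.0221.
A tax t gives Δq = t/0.425 and wedge t, so DWL = t²/0.85.
t²/0.85 = 7038.85 → t² = 5983.0225 → t = 77.35.

77.35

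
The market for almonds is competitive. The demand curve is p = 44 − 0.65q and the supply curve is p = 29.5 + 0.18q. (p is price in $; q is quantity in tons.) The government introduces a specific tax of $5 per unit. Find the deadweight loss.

Competitive equilibrium: 44 − 0.65q = 29.5 + 0.18q → q* = 17.4699, p* = 32.6446.
With the tax, the buyer price exceeds the seller price by 5: (44 − 0.65q) − (29.5 + 0.18q) = 5 → q' = 11.4458.
Δq = 17.4699 − 11.4458 = 6.0241; the wedge equals the tax, 5.
Deadweight loss = ½ × 6.0241 × 5 = $15.06.

$15.06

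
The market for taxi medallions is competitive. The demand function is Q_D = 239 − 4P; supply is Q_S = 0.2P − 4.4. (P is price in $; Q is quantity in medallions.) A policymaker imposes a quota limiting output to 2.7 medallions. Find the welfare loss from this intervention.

$52.93

In inverse form: demand P = 59.75 − 0.25Q, supply P = 22 + 5Q.
Competitive equilibrium: 59.75 − 0.25Q = 22 + 5Q → Q* = 7.1905, P* = 57.9524.
At Q = 2.7: demand price = 59.75 − 0.25·2.7 = 59.075; supply price = 22 + 5·2.7 = 35.5.
ΔQ = 7.1905 − 2.7 = 4.4905; wedge = 59.075 − 35.5 = 23.575.
Welfare loss = ½ × 4.4905 × 23.575 = $52.93.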